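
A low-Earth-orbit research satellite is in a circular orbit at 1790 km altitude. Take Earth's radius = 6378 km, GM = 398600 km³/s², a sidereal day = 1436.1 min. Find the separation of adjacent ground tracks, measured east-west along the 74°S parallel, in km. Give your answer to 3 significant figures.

942 km

Semi-major axis a = 6378 + 1790 = 8168 km. Period T = 2π√(a³/μ) = 2π√(8168³/398600) = 7346.6 s = 122.44 min.
Node shift per orbit = (7346.6/86166) × 360° = 30.69°.
Equatorial spacing = 30.69 × 111.3 km/° = 3417 km.
At 74° latitude, spacing = 3417 × cos(74°) = 942 km.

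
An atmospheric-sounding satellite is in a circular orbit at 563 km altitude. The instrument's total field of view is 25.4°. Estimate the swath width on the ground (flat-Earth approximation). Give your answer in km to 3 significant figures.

Half-angle = 25.4°/2 = 12.7°.
Swath width ≈ 2h·tan(θ/2) = 2 × 563 × tan(12.7°) = 253.8 km.

254 km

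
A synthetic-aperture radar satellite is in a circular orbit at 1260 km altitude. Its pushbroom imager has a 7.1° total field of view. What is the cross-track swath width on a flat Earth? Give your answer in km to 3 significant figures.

Half-angle = 7.1°/2 = 3.55°.
Swath width ≈ 2h·tan(θ/2) = 2 × 1260 × tan(3.55°) = 156.3 km.

156 km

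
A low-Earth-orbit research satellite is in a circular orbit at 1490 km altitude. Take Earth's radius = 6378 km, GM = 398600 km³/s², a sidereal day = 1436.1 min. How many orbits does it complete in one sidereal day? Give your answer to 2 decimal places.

Semi-major axis a = 6378 + 1490 = 7868 km. Period T = 2π√(a³/μ) = 2π√(7868³/398600) = 6945.6 s = 115.76 min.
Orbits per sidereal day = 86166 / 6945.6 = 12.406.

12.41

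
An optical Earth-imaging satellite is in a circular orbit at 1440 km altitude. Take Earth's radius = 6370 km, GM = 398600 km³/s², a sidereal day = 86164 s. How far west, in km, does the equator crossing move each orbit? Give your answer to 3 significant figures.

3190 km

Semi-major axis a = 6370 + 1440 = 7810 km. Period T = 2π√(a³/μ) = 2π√(7810³/398600) = 6868.9 s = 114.48 min.
During one orbit Earth rotates (6868.9 / 86164) × 360° = 28.70°.
At the equator that is 28.70° × (2π·6370/360) km/° = 28.70 × 111.2 = 3191 km.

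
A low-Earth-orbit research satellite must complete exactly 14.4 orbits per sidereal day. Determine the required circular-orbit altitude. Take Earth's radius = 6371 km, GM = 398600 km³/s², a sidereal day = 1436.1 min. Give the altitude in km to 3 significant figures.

753 km

Required period T = 86166 / 14.4 = 5983.8 s.
From T = 2π√(a³/μ): a = (μ T²/4π²)^(1/3) = (398600 × 5983.8² / 4π²)^(1/3) = 7124 km.
Altitude h = a − R = 7124 − 6371 = 753 km.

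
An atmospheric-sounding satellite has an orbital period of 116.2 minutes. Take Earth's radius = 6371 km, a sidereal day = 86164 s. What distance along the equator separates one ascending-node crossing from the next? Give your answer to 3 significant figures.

3240 km

T = 116.2 min = 6972.0 s.
During one orbit Earth rotates (6972.0 / 86164) × 360° = 29.13°.
At the equator that is 29.13° × (2π·6371/360) km/° = 29.13 × 111.2 = 3239 km.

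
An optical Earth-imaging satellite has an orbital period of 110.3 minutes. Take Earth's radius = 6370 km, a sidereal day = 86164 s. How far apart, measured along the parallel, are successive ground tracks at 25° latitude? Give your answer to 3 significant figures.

T = 110.3 min = 6618.0 s.
Node shift per orbit = (6618.0/86164) × 360° = 27.65°.
Equatorial spacing = 27.65 × 111.2 km/° = 3074 km.
At 25° latitude, spacing = 3074 × cos(25°) = 2786 km.

2790 km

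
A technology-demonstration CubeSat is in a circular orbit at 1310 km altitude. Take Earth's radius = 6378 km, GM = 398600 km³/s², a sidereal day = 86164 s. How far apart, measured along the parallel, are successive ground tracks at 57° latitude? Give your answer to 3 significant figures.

Semi-major axis a = 6378 + 1310 = 7688 km. Period T = 2π√(a³/μ) = 2π√(7688³/398600) = 6708.6 s = 111.81 min.
Node shift per orbit = (6708.6/86164) × 360° = 28.03°.
Equatorial spacing = 28.03 × 111.3 km/° = 3120 km.
At 57° latitude, spacing = 3120 × cos(57°) = 1699 km.

1700 km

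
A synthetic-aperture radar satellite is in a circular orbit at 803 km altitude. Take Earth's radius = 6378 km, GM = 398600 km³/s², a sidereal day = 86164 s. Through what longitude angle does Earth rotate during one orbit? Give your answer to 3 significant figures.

25.3°

Semi-major axis a = 6378 + 803 = 7181 km. Period T = 2π√(a³/μ) = 2π√(7181³/398600) = 6056.0 s = 100.93 min.
During one orbit Earth rotates (6056.0 / 86164) × 360° = 25.30°.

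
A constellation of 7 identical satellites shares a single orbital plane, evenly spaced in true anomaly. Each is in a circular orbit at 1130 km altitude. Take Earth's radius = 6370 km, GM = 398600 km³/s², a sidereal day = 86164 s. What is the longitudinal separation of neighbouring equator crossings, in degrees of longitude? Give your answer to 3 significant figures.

Semi-major axis a = 6370 + 1130 = 7500 km. Period T = 2π√(a³/μ) = 2π√(7500³/398600) = 6464.0 s = 107.73 min.
Single-satellite node shift = (6464.0/86164) × 360° = 27.01°.
With 7 satellites evenly phased, successive equator crossings are 27.01/7 = 3.858° apart.

3.86°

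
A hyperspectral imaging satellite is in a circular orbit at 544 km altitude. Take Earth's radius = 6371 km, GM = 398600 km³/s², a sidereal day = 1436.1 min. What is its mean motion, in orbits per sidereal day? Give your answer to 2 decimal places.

15.06

Semi-major axis a = 6371 + 544 = 6915 km. Period T = 2π√(a³/μ) = 2π√(6915³/398600) = 5722.7 s = 95.38 min.
Orbits per sidereal day = 86166 / 5722.7 = 15.057.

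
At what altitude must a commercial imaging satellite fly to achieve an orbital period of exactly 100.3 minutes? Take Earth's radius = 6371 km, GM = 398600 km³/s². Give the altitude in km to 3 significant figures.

T = 100.3 min = 6018.0 s.
From T = 2π√(a³/μ): a = (μ T²/4π²)^(1/3) = (398600 × 6018.0² / 4π²)^(1/3) = 7151 km.
Altitude h = a − R = 7151 − 6371 = 780 km.

780 km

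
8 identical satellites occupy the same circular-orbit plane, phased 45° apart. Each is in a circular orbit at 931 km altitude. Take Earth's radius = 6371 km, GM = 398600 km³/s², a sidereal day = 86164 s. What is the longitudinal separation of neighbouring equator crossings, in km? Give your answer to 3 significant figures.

361 km

Semi-major axis a = 6371 + 931 = 7302 km. Period T = 2π√(a³/μ) = 2π√(7302³/398600) = 6209.7 s = 103.50 min.
Single-satellite node shift = (6209.7/86164) × 360° = 25.94°.
With 8 satellites evenly phased, successive equator crossings are 25.94/8 = 3.243° apart.
That is 3.243 × 111.2 = 361 km at the equator.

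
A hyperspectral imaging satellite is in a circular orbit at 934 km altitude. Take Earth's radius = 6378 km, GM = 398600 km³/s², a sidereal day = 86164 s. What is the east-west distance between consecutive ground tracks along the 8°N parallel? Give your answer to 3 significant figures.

Semi-major axis a = 6378 + 934 = 7312 km. Period T = 2π√(a³/μ) = 2π√(7312³/398600) = 6222.5 s = 103.71 min.
Node shift per orbit = (6222.5/86164) × 360° = 26.00°.
Equatorial spacing = 26.00 × 111.3 km/° = 2894 km.
At 8° latitude, spacing = 2894 × cos(8°) = 2866 km.

2870 km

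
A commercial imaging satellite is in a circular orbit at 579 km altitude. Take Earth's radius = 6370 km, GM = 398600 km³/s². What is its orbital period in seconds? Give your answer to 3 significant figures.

Semi-major axis a = 6370 + 579 = 6949 km. Period T = 2π√(a³/μ) = 2π√(6949³/398600) = 5764.9 s = 96.08 min.

5760 seconds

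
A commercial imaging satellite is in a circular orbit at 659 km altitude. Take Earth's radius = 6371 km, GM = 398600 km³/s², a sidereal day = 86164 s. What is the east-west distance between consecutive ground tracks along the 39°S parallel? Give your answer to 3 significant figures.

2120 km

Semi-major axis a = 6371 + 659 = 7030 km. Period T = 2π√(a³/μ) = 2π√(7030³/398600) = 5866.0 s = 97.77 min.
Node shift per orbit = (5866.0/86164) × 360° = 24.51°.
Equatorial spacing = 24.51 × 111.2 km/° = 2725 km.
At 39° latitude, spacing = 2725 × cos(39°) = 2118 km.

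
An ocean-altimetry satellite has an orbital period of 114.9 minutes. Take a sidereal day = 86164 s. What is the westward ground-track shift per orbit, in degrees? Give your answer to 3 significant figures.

T = 114.9 min = 6894.0 s.
During one orbit Earth rotates (6894.0 / 86164) × 360° = 28.80°.

28.8°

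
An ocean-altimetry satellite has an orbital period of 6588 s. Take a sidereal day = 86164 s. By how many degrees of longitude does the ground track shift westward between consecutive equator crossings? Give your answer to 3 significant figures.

During one orbit Earth rotates (6588.0 / 86164) × 360° = 27.53°.

27.5°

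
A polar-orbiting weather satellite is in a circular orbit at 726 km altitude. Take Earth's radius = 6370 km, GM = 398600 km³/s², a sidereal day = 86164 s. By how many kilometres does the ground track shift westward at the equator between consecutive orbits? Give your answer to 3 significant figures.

2760 km

Semi-major axis a = 6370 + 726 = 7096 km. Period T = 2π√(a³/μ) = 2π√(7096³/398600) = 5948.8 s = 99.15 min.
During one orbit Earth rotates (5948.8 / 86164) × 360° = 24.85°.
At the equator that is 24.85° × (2π·6370/360) km/° = 24.85 × 111.2 = 2763 km.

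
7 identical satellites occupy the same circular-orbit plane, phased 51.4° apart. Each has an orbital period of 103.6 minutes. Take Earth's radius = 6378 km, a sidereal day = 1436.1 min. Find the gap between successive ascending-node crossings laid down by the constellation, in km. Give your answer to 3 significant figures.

T = 103.6 min = 6216.0 s.
Single-satellite node shift = (6216.0/86166) × 360° = 25.97°.
With 7 satellites evenly phased, successive equator crossings are 25.97/7 = 3.710° apart.
That is 3.710 × 111.3 = 413 km at the equator.

413 km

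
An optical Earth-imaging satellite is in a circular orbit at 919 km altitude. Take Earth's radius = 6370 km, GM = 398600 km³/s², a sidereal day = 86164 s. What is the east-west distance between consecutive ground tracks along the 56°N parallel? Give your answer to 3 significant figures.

Semi-major axis a = 6370 + 919 = 7289 km. Period T = 2π√(a³/μ) = 2π√(7289³/398600) = 6193.2 s = 103.22 min.
Node shift per orbit = (6193.2/86164) × 360° = 25.88°.
Equatorial spacing = 25.88 × 111.2 km/° = 2877 km.
At 56° latitude, spacing = 2877 × cos(56°) = 1609 km.

1610 km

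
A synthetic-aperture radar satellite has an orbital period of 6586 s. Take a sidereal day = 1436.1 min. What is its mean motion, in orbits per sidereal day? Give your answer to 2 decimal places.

13.08

Orbits per sidereal day = 86166 / 6586.0 = 13.083.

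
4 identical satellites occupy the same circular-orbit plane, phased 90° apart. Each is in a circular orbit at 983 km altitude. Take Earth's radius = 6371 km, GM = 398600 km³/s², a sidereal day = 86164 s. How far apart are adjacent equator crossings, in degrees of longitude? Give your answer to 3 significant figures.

Semi-major axis a = 6371 + 983 = 7354 km. Period T = 2π√(a³/μ) = 2π√(7354³/398600) = 6276.2 s = 104.60 min.
Single-satellite node shift = (6276.2/86164) × 360° = 26.22°.
With 4 satellites evenly phased, successive equator crossings are 26.22/4 = 6.556° apart.

6.56°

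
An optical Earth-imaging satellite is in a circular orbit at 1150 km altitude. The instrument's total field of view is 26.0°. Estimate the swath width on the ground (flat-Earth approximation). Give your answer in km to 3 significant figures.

Half-angle = 26.0°/2 = 13°.
Swath width ≈ 2h·tan(θ/2) = 2 × 1150 × tan(13°) = 531.0 km.

531 km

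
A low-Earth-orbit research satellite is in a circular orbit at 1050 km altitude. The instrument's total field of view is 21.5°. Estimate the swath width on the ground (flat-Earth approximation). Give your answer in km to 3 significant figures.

Half-angle = 21.5°/2 = 10.75°.
Swath width ≈ 2h·tan(θ/2) = 2 × 1050 × tan(10.75°) = 398.7 km.

399 km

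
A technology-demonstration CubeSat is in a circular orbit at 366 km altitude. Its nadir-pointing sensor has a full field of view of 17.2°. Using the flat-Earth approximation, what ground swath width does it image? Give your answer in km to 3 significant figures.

Half-angle = 17.2°/2 = 8.6°.
Swath width ≈ 2h·tan(θ/2) = 2 × 366 × tan(8.6°) = 110.7 km.

111 km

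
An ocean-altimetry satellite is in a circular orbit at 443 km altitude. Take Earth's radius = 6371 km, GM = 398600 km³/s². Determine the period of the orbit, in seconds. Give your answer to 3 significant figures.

Semi-major axis a = 6371 + 443 = 6814 km. Period T = 2π√(a³/μ) = 2π√(6814³/398600) = 5597.8 s = 93.30 min.

5600 seconds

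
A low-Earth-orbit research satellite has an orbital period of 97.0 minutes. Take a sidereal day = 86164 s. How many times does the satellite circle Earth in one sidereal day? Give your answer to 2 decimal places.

T = 97.0 min = 5820.0 s.
Orbits per sidereal day = 86164 / 5820.0 = 14.805.

14.80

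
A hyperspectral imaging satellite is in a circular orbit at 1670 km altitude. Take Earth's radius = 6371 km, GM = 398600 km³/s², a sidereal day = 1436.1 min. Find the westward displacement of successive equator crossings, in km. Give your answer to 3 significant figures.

3330 km

Semi-major axis a = 6371 + 1670 = 8041 km. Period T = 2π√(a³/μ) = 2π√(8041³/398600) = 7175.9 s = 119.60 min.
During one orbit Earth rotates (7175.9 / 86166) × 360° = 29.98°.
At the equator that is 29.98° × (2π·6371/360) km/° = 29.98 × 111.2 = 3334 km.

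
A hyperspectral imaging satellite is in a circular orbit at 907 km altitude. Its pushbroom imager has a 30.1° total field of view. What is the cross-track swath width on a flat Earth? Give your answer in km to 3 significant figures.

Half-angle = 30.1°/2 = 15.05°.
Swath width ≈ 2h·tan(θ/2) = 2 × 907 × tan(15.05°) = 487.8 km.

488 km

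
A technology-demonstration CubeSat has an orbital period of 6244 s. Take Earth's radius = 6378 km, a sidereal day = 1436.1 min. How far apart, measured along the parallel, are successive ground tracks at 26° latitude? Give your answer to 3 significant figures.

Node shift per orbit = (6244.0/86166) × 360° = 26.09°.
Equatorial spacing = 26.09 × 111.3 km/° = 2904 km.
At 26° latitude, spacing = 2904 × cos(26°) = 2610 km.

2610 km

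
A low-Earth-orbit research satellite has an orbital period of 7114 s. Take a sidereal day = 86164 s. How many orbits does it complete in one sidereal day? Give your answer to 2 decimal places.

12.11

Orbits per sidereal day = 86164 / 7114.0 = 12.112.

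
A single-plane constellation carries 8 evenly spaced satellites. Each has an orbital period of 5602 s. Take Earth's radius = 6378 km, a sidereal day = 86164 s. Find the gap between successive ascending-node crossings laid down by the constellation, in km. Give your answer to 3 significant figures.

326 km

Single-satellite node shift = (5602.0/86164) × 360° = 23.41°.
With 8 satellites evenly phased, successive equator crossings are 23.41/8 = 2.926° apart.
That is 2.926 × 111.3 = 326 km at the equator.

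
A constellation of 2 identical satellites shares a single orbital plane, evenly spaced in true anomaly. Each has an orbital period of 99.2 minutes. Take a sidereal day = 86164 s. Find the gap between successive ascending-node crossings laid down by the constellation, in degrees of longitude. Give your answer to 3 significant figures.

T = 99.2 min = 5952.0 s.
Single-satellite node shift = (5952.0/86164) × 360° = 24.87°.
With 2 satellites evenly phased, successive equator crossings are 24.87/2 = 12.434° apart.

12.4°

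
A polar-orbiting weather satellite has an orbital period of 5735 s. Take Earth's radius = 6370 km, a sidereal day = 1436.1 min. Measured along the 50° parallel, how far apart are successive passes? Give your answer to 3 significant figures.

Node shift per orbit = (5735.0/86166) × 360° = 23.96°.
Equatorial spacing = 23.96 × 111.2 km/° = 2664 km.
At 50° latitude, spacing = 2664 × cos(50°) = 1712 km.

1710 km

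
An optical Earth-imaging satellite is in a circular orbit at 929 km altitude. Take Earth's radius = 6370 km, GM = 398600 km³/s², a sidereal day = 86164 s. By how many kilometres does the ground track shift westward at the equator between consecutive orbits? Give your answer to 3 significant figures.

2880 km

Semi-major axis a = 6370 + 929 = 7299 km. Period T = 2π√(a³/μ) = 2π√(7299³/398600) = 6205.9 s = 103.43 min.
During one orbit Earth rotates (6205.9 / 86164) × 360° = 25.93°.
At the equator that is 25.93° × (2π·6370/360) km/° = 25.93 × 111.2 = 2883 km.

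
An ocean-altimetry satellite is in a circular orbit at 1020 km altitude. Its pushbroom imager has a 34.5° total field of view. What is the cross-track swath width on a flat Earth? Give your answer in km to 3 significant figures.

633 km

Half-angle = 34.5°/2 = 17.25°.
Swath width ≈ 2h·tan(θ/2) = 2 × 1020 × tan(17.25°) = 633.4 km.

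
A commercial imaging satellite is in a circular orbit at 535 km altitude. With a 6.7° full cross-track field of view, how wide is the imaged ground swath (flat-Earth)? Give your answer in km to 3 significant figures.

62.6 km

Half-angle = 6.7°/2 = 3.35°.
Swath width ≈ 2h·tan(θ/2) = 2 × 535 × tan(3.35°) = 62.6 km.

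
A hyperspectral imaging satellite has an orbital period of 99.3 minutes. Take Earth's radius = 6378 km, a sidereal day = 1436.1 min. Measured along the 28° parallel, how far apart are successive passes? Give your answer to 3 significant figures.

2450 km

T = 99.3 min = 5958.0 s.
Node shift per orbit = (5958.0/86166) × 360° = 24.89°.
Equatorial spacing = 24.89 × 111.3 km/° = 2771 km.
At 28° latitude, spacing = 2771 × cos(28°) = 2447 km.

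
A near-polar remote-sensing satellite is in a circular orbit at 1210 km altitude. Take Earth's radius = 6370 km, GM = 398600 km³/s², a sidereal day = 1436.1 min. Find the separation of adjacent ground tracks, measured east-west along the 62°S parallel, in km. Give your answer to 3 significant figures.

1430 km

Semi-major axis a = 6370 + 1210 = 7580 km. Period T = 2π√(a³/μ) = 2π√(7580³/398600) = 6567.7 s = 109.46 min.
Node shift per orbit = (6567.7/86166) × 360° = 27.44°.
Equatorial spacing = 27.44 × 111.2 km/° = 3051 km.
At 62° latitude, spacing = 3051 × cos(62°) = 1432 km.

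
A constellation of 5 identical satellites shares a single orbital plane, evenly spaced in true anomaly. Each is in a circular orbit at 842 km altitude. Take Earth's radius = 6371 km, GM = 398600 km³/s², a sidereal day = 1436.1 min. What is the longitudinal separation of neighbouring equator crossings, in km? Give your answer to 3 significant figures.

Semi-major axis a = 6371 + 842 = 7213 km. Period T = 2π√(a³/μ) = 2π√(7213³/398600) = 6096.6 s = 101.61 min.
Single-satellite node shift = (6096.6/86166) × 360° = 25.47°.
With 5 satellites evenly phased, successive equator crossings are 25.47/5 = 5.094° apart.
That is 5.094 × 111.2 = 566 km at the equator.

566 km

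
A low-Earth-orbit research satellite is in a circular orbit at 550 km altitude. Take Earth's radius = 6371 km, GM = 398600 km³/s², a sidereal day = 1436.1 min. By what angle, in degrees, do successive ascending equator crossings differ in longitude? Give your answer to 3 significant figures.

Semi-major axis a = 6371 + 550 = 6921 km. Period T = 2π√(a³/μ) = 2π√(6921³/398600) = 5730.1 s = 95.50 min.
During one orbit Earth rotates (5730.1 / 86166) × 360° = 23.94°.

23.9°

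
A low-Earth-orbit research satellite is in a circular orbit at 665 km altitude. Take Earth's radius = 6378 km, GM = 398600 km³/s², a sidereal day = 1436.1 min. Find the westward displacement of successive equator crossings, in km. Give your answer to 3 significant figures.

Semi-major axis a = 6378 + 665 = 7043 km. Period T = 2π√(a³/μ) = 2π√(7043³/398600) = 5882.3 s = 98.04 min.
During one orbit Earth rotates (5882.3 / 86166) × 360° = 24.58°.
At the equator that is 24.58° × (2π·6378/360) km/° = 24.58 × 111.3 = 2736 km.

2740 km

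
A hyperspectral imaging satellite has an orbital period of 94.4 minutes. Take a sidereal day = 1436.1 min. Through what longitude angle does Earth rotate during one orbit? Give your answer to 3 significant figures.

T = 94.4 min = 5664.0 s.
During one orbit Earth rotates (5664.0 / 86166) × 360° = 23.66°.

23.7°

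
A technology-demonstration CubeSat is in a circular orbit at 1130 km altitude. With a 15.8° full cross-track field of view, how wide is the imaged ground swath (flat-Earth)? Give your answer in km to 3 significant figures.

Half-angle = 15.8°/2 = 7.9°.
Swath width ≈ 2h·tan(θ/2) = 2 × 1130 × tan(7.9°) = 313.6 km.

314 km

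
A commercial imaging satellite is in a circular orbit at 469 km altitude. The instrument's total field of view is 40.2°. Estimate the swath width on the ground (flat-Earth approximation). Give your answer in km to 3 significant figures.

Half-angle = 40.2°/2 = 20.1°.
Swath width ≈ 2h·tan(θ/2) = 2 × 469 × tan(20.1°) = 343.3 km.

343 km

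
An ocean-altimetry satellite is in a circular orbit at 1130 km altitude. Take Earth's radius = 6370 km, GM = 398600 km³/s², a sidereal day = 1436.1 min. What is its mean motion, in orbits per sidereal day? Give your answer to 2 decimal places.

Semi-major axis a = 6370 + 1130 = 7500 km. Period T = 2π√(a³/μ) = 2π√(7500³/398600) = 6464.0 s = 107.73 min.
Orbits per sidereal day = 86166 / 6464.0 = 13.330.

13.33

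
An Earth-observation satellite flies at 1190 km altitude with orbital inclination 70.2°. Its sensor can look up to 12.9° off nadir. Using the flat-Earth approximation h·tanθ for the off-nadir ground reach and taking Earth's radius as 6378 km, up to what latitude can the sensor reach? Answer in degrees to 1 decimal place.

For a prograde orbit the ground track reaches latitude ±i = ±70.2°.
Sensor half-swath on the ground ≈ 1190·tan(12.9°) = 273 km = 2.45° of latitude.
Maximum observable latitude ≈ 70.2 + 2.45 = 72.6°.

72.6°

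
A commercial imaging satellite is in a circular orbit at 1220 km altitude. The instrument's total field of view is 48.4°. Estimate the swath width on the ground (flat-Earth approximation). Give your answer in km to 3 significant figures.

Half-angle = 48.4°/2 = 24.2°.
Swath width ≈ 2h·tan(θ/2) = 2 × 1220 × tan(24.2°) = 1096.6 km.

1100 km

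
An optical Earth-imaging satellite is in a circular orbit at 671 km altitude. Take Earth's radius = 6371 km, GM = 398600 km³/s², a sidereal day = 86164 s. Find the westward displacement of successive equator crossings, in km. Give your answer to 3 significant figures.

2730 km

Semi-major axis a = 6371 + 671 = 7042 km. Period T = 2π√(a³/μ) = 2π√(7042³/398600) = 5881.1 s = 98.02 min.
During one orbit Earth rotates (5881.1 / 86164) × 360° = 24.57°.
At the equator that is 24.57° × (2π·6371/360) km/° = 24.57 × 111.2 = 2732 km.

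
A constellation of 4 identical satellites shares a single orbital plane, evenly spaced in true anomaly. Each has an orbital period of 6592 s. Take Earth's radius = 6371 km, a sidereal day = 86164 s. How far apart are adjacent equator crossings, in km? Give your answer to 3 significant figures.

Single-satellite node shift = (6592.0/86164) × 360° = 27.54°.
With 4 satellites evenly phased, successive equator crossings are 27.54/4 = 6.885° apart.
That is 6.885 × 111.2 = 766 km at the equator.

766 km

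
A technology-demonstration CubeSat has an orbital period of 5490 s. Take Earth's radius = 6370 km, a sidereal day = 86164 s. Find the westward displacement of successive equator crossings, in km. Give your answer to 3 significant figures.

2550 km

During one orbit Earth rotates (5490.0 / 86164) × 360° = 22.94°.
At the equator that is 22.94° × (2π·6370/360) km/° = 22.94 × 111.2 = 2550 km.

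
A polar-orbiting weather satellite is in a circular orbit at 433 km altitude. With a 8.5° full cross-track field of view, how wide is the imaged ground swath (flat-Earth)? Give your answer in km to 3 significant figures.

Half-angle = 8.5°/2 = 4.25°.
Swath width ≈ 2h·tan(θ/2) = 2 × 433 × tan(4.25°) = 64.4 km.

64.4 km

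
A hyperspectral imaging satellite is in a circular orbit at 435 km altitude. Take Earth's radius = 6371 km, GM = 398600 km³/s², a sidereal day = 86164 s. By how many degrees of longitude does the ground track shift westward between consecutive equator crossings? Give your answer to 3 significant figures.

23.3°

Semi-major axis a = 6371 + 435 = 6806 km. Period T = 2π√(a³/μ) = 2π√(6806³/398600) = 5587.9 s = 93.13 min.
During one orbit Earth rotates (5587.9 / 86164) × 360° = 23.35°.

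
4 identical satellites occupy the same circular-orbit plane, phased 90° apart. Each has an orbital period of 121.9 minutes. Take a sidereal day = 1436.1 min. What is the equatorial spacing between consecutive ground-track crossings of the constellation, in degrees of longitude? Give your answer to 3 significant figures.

T = 121.9 min = 7314.0 s.
Single-satellite node shift = (7314.0/86166) × 360° = 30.56°.
With 4 satellites evenly phased, successive equator crossings are 30.56/4 = 7.639° apart.

7.64°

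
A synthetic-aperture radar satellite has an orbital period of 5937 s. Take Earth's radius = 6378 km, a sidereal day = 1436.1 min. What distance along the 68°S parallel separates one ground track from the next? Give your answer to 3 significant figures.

Node shift per orbit = (5937.0/86166) × 360° = 24.80°.
Equatorial spacing = 24.80 × 111.3 km/° = 2761 km.
At 68° latitude, spacing = 2761 × cos(68°) = 1034 km.

1030 km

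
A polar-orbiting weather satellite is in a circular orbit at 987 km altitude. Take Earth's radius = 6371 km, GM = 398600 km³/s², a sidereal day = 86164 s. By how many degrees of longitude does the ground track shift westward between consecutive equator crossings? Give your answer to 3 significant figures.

26.2°

Semi-major axis a = 6371 + 987 = 7358 km. Period T = 2π√(a³/μ) = 2π√(7358³/398600) = 6281.3 s = 104.69 min.
During one orbit Earth rotates (6281.3 / 86164) × 360° = 26.24°.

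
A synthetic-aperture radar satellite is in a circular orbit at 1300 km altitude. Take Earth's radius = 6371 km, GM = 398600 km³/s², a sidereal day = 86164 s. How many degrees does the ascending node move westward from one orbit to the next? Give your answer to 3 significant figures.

27.9°

Semi-major axis a = 6371 + 1300 = 7671 km. Period T = 2π√(a³/μ) = 2π√(7671³/398600) = 6686.4 s = 111.44 min.
During one orbit Earth rotates (6686.4 / 86164) × 360° = 27.94°.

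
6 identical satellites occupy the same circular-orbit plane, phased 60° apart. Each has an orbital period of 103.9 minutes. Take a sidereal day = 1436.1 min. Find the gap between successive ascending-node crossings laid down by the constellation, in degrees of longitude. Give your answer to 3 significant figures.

T = 103.9 min = 6234.0 s.
Single-satellite node shift = (6234.0/86166) × 360° = 26.05°.
With 6 satellites evenly phased, successive equator crossings are 26.05/6 = 4.341° apart.

4.34°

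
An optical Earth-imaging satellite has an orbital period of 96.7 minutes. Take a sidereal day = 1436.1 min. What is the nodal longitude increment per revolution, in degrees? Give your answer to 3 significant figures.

T = 96.7 min = 5802.0 s.
During one orbit Earth rotates (5802.0 / 86166) × 360° = 24.24°.

24.2°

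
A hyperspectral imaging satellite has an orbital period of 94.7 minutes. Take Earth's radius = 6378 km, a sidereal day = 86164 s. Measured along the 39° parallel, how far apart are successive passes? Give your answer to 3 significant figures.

2050 km

T = 94.7 min = 5682.0 s.
Node shift per orbit = (5682.0/86164) × 360° = 23.74°.
Equatorial spacing = 23.74 × 111.3 km/° = 2643 km.
At 39° latitude, spacing = 2643 × cos(39°) = 2054 km.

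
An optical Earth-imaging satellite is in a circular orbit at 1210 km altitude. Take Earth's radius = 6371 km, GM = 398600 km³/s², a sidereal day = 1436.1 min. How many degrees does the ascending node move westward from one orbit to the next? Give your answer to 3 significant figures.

Semi-major axis a = 6371 + 1210 = 7581 km. Period T = 2π√(a³/μ) = 2π√(7581³/398600) = 6569.0 s = 109.48 min.
During one orbit Earth rotates (6569.0 / 86166) × 360° = 27.45°.

27.4°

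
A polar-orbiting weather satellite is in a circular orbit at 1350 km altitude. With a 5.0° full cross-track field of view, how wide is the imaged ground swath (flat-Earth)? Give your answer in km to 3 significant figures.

Half-angle = 5.0°/2 = 2.5°.
Swath width ≈ 2h·tan(θ/2) = 2 × 1350 × tan(2.5°) = 117.9 km.

118 km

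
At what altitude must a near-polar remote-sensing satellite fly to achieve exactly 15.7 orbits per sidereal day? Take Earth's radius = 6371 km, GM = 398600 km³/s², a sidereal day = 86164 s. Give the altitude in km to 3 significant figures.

354 km

Required period T = 86164 / 15.7 = 5488.2 s.
From T = 2π√(a³/μ): a = (μ T²/4π²)^(1/3) = (398600 × 5488.2² / 4π²)^(1/3) = 6725 km.
Altitude h = a − R = 6725 − 6371 = 354 km.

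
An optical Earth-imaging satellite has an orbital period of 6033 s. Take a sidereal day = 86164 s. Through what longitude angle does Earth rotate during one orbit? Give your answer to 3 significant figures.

25.2°

During one orbit Earth rotates (6033.0 / 86164) × 360° = 25.21°.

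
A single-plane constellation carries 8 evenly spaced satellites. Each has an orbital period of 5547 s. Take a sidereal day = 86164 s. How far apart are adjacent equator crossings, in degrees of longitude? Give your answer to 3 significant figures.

Single-satellite node shift = (5547.0/86164) × 360° = 23.18°.
With 8 satellites evenly phased, successive equator crossings are 23.18/8 = 2.897° apart.

2.90°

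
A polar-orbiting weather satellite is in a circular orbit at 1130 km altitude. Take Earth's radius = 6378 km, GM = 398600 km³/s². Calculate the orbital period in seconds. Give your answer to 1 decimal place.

6474.4 seconds

Semi-major axis a = 6378 + 1130 = 7508 km. Period T = 2π√(a³/μ) = 2π√(7508³/398600) = 6474.4 s = 107.91 min.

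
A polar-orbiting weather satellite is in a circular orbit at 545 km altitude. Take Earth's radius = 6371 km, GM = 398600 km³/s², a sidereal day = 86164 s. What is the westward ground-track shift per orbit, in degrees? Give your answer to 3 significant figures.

Semi-major axis a = 6371 + 545 = 6916 km. Period T = 2π√(a³/μ) = 2π√(6916³/398600) = 5723.9 s = 95.40 min.
During one orbit Earth rotates (5723.9 / 86164) × 360° = 23.91°.

23.9°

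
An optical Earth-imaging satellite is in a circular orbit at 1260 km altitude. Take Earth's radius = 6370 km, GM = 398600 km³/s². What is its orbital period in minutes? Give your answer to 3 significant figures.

111 min

Semi-major axis a = 6370 + 1260 = 7630 km. Period T = 2π√(a³/μ) = 2π√(7630³/398600) = 6632.8 s = 110.55 min.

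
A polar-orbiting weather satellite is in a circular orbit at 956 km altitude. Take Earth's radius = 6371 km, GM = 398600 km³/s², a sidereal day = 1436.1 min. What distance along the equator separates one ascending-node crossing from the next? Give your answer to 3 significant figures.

Semi-major axis a = 6371 + 956 = 7327 km. Period T = 2π√(a³/μ) = 2π√(7327³/398600) = 6241.7 s = 104.03 min.
During one orbit Earth rotates (6241.7 / 86166) × 360° = 26.08°.
At the equator that is 26.08° × (2π·6371/360) km/° = 26.08 × 111.2 = 2900 km.

2900 km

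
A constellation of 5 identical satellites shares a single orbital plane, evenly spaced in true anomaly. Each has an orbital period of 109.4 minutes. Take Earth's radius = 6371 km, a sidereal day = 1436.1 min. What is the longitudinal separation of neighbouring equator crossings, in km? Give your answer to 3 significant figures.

610 km

T = 109.4 min = 6564.0 s.
Single-satellite node shift = (6564.0/86166) × 360° = 27.42°.
With 5 satellites evenly phased, successive equator crossings are 27.42/5 = 5.485° apart.
That is 5.485 × 111.2 = 610 km at the equator.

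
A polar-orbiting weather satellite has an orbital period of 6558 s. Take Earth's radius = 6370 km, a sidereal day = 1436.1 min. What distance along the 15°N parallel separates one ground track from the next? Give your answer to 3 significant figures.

2940 km

Node shift per orbit = (6558.0/86166) × 360° = 27.40°.
Equatorial spacing = 27.40 × 111.2 km/° = 3046 km.
At 15° latitude, spacing = 3046 × cos(15°) = 2942 km.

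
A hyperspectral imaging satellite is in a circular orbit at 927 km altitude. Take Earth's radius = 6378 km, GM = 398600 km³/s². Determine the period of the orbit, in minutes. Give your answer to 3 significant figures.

Semi-major axis a = 6378 + 927 = 7305 km. Period T = 2π√(a³/μ) = 2π√(7305³/398600) = 6213.6 s = 103.56 min.

104 min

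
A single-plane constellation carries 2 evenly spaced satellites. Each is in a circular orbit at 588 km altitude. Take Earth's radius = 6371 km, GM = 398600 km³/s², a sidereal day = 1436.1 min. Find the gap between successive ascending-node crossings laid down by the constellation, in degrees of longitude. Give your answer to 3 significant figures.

12.1°

Semi-major axis a = 6371 + 588 = 6959 km. Period T = 2π√(a³/μ) = 2π√(6959³/398600) = 5777.4 s = 96.29 min.
Single-satellite node shift = (5777.4/86166) × 360° = 24.14°.
With 2 satellites evenly phased, successive equator crossings are 24.14/2 = 12.069° apart.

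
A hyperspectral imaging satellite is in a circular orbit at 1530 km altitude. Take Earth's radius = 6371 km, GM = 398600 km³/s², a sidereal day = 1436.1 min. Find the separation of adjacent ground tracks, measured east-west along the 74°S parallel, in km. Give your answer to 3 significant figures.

Semi-major axis a = 6371 + 1530 = 7901 km. Period T = 2π√(a³/μ) = 2π√(7901³/398600) = 6989.3 s = 116.49 min.
Node shift per orbit = (6989.3/86166) × 360° = 29.20°.
Equatorial spacing = 29.20 × 111.2 km/° = 3247 km.
At 74° latitude, spacing = 3247 × cos(74°) = 895 km.

895 km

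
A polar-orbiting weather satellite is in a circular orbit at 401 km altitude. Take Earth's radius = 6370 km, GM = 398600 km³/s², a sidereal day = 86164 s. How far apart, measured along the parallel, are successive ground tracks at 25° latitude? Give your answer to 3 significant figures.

2330 km

Semi-major axis a = 6370 + 401 = 6771 km. Period T = 2π√(a³/μ) = 2π√(6771³/398600) = 5544.9 s = 92.41 min.
Node shift per orbit = (5544.9/86164) × 360° = 23.17°.
Equatorial spacing = 23.17 × 111.2 km/° = 2576 km.
At 25° latitude, spacing = 2576 × cos(25°) = 2334 km.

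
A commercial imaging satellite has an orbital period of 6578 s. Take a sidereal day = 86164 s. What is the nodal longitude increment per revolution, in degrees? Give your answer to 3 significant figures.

During one orbit Earth rotates (6578.0 / 86164) × 360° = 27.48°.

27.5°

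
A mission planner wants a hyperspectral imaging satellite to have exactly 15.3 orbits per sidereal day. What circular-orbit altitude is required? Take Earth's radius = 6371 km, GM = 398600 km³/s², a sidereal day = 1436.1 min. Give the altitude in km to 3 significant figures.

Required period T = 86166 / 15.3 = 5631.8 s.
From T = 2π√(a³/μ): a = (μ T²/4π²)^(1/3) = (398600 × 5631.8² / 4π²)^(1/3) = 6842 km.
Altitude h = a − R = 6842 − 6371 = 471 km.

471 km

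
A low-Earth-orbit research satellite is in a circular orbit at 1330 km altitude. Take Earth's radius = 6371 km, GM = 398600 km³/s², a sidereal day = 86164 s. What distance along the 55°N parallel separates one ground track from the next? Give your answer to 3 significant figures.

1790 km

Semi-major axis a = 6371 + 1330 = 7701 km. Period T = 2π√(a³/μ) = 2π√(7701³/398600) = 6725.6 s = 112.09 min.
Node shift per orbit = (6725.6/86164) × 360° = 28.10°.
Equatorial spacing = 28.10 × 111.2 km/° = 3125 km.
At 55° latitude, spacing = 3125 × cos(55°) = 1792 km.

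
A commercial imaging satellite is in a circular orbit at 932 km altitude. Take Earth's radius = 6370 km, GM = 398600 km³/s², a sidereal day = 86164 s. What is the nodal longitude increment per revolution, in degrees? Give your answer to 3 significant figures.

25.9°

Semi-major axis a = 6370 + 932 = 7302 km. Period T = 2π√(a³/μ) = 2π√(7302³/398600) = 6209.7 s = 103.50 min.
During one orbit Earth rotates (6209.7 / 86164) × 360° = 25.94°.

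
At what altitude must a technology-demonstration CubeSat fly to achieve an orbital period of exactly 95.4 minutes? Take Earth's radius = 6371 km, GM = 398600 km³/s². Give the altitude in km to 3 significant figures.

545 km

T = 95.4 min = 5724.0 s.
From T = 2π√(a³/μ): a = (μ T²/4π²)^(1/3) = (398600 × 5724.0² / 4π²)^(1/3) = 6916 km.
Altitude h = a − R = 6916 − 6371 = 545 km.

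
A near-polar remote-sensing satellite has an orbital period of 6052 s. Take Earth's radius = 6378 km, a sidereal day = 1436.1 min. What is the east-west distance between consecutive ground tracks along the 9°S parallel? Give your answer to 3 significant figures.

Node shift per orbit = (6052.0/86166) × 360° = 25.29°.
Equatorial spacing = 25.29 × 111.3 km/° = 2815 km.
At 9° latitude, spacing = 2815 × cos(9°) = 2780 km.

2780 km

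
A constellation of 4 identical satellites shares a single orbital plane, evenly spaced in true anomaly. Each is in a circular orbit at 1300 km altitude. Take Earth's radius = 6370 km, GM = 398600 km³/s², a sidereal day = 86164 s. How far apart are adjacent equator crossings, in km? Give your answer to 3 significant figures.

776 km

Semi-major axis a = 6370 + 1300 = 7670 km. Period T = 2π√(a³/μ) = 2π√(7670³/398600) = 6685.0 s = 111.42 min.
Single-satellite node shift = (6685.0/86164) × 360° = 27.93°.
With 4 satellites evenly phased, successive equator crossings are 27.93/4 = 6.983° apart.
That is 6.983 × 111.2 = 776 km at the equator.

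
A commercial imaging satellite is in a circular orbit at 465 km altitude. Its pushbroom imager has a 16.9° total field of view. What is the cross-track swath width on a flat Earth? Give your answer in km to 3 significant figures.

138 km

Half-angle = 16.9°/2 = 8.45°.
Swath width ≈ 2h·tan(θ/2) = 2 × 465 × tan(8.45°) = 138.2 km.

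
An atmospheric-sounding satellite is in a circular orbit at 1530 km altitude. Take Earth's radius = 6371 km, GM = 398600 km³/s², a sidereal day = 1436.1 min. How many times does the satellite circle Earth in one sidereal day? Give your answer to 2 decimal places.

12.33

Semi-major axis a = 6371 + 1530 = 7901 km. Period T = 2π√(a³/μ) = 2π√(7901³/398600) = 6989.3 s = 116.49 min.
Orbits per sidereal day = 86166 / 6989.3 = 12.328.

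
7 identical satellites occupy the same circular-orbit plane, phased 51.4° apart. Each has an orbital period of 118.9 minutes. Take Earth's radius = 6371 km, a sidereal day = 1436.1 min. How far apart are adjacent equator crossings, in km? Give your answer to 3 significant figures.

473 km

T = 118.9 min = 7134.0 s.
Single-satellite node shift = (7134.0/86166) × 360° = 29.81°.
With 7 satellites evenly phased, successive equator crossings are 29.81/7 = 4.258° apart.
That is 4.258 × 111.2 = 473 km at the equator.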